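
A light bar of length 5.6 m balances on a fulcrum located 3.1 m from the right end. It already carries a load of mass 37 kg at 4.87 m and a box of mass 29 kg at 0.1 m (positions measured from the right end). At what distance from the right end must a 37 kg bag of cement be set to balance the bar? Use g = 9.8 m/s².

Sum moments about the fulcrum (at 3.1 m from the right end) (the support reaction has zero arm there).
Load: 37 × 9.8 = 362.6 N down at 4.87 m → arm 1.77 m, τ = 362.6 × 1.77 = 641.8 N·m counterclockwise.
Box: 29 × 9.8 = 284.2 N down at 0.1 m → arm 3 m, τ = 284.2 × 3 = 852.6 N·m clockwise.
Net moment of existing loads = 210.8 N·m clockwise.
The bag of cement weighs 37 × 9.8 = 362.6 N and must supply an equal counterclockwise moment, so its lever arm about the fulcrum is 210.8 / 362.6 = 0.581 m.
That puts it at 3.1 + 0.581 = 3.68 m from the right end.

x ≈ 3.68 m from the right end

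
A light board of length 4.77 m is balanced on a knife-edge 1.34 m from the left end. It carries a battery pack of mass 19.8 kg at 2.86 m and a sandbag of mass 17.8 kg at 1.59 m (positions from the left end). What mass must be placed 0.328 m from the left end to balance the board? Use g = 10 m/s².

About the knife-edge (at 1.34 m from the left end):
Battery pack: 19.8 × 10 = 198 N down at 2.86 m → arm 1.52 m, τ = 198 × 1.52 = 301 N·m clockwise.
Sandbag: 17.8 × 10 = 178 N down at 1.59 m → arm 0.25 m, τ = 178 × 0.25 = 44.5 N·m clockwise.
Net moment of known loads = 345.5 N·m clockwise.
An unknown mass m at 0.328 m has arm 1.012 m; its moment is m·g·1.012 counterclockwise.
Balancing moments: m × 10 × 1.012 = 345.5, giving m = 345.5 / (10 × 1.012) = 34.1 kg.

m ≈ 34.1 kg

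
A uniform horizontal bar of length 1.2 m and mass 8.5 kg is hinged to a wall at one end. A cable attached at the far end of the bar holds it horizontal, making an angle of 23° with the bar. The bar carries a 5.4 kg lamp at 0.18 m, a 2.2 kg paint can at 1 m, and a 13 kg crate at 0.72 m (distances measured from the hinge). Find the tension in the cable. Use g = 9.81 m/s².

Sum moments about the hinge (the unknown hinge reaction has zero arm there).
Beam weight: 8.5 × 9.81 = 83.39 N down at 0.6 m → arm 0.6 m, τ = 83.39 × 0.6 = 50.03 N·m clockwise.
Lamp: 5.4 × 9.81 = 52.97 N down at 0.18 m → arm 0.18 m, τ = 52.97 × 0.18 = 9.535 N·m clockwise.
Paint can: 2.2 × 9.81 = 21.58 N down at 1 m → arm 1 m, τ = 21.58 × 1 = 21.58 N·m clockwise.
Crate: 13 × 9.81 = 127.5 N down at 0.72 m → arm 0.72 m, τ = 127.5 × 0.72 = 91.8 N·m clockwise.
Total clockwise load moment = 172.9 N·m.
The cable tension T acts at 1.2 m; only its component perpendicular to the bar, T sinθ, produces torque. sin 23° = 0.3907.
Setting net torque to zero: T × 1.2 × 0.3907 = 172.9 → T = 172.9 / 0.4688 = 369 N.

T ≈ 369 N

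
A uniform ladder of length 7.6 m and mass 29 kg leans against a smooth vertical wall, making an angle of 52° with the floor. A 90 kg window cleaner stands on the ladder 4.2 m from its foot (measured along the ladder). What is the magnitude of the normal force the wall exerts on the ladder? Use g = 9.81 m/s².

N_wall ≈ 492 N

Choose the foot of the ladder as the axis so the floor normal and friction both act there and drop out.
Ladder weight 29×9.81 = 284.5 N acts at 3.8 m along the ladder; its horizontal arm is 3.8·cos52° = 2.34 m → τ = 665.7 N·m clockwise.
Window cleaner: 90×9.81 = 882.9 N at 4.2 m → arm 2.586 m → τ = 2283 N·m clockwise.
Wall normal N acts horizontally at the top; its moment arm is the height L sinθ = 7.6·sin52° = 5.989 m, counterclockwise.
Στ = 0 ⇒ N × 5.989 = 2949 ⇒ N = 492 N.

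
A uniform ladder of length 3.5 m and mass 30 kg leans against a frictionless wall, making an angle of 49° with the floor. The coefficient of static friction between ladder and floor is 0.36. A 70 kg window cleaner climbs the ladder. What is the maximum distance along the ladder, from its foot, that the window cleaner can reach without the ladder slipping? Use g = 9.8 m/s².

Take moments about the foot of the ladder.
Ladder weight 30×9.8 = 294 N acts at 1.75 m along the ladder; its horizontal arm is 1.75·cos49° = 1.148 m → τ = 337.5 N·m clockwise.
Window cleaner weight 70×9.8 = 686 N at distance d → arm d·cos49° → τ = 686·d·0.6561 clockwise.
Wall normal N at the top has arm L sinθ = 2.641 m counterclockwise, so Στ = 0 gives N·2.641 = 337.5 + 450.1·d.
ΣFy = 0 ⇒ N_floor = 980 N, so the maximum friction is μ_s·N_floor = 0.36×980 = 352.8 N. ΣFx = 0 ⇒ N_wall = f, so at the slipping point N = 352.8 N.
Substituting: 352.8×2.641 = 337.5 + 450.1·d ⇒ d = (931.7 − 337.5) / 450.1 = 1.32 m.

d ≈ 1.32 m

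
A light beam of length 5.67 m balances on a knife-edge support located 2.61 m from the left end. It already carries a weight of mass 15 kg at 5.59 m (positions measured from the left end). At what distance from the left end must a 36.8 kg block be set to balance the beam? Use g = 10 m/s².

x ≈ 1.4 m from the left end

Choose the knife-edge support (at 2.61 m from the left end) as the axis so the support reaction has zero arm there.
Weight: 15 × 10 = 150 N down at 5.59 m → arm 2.98 m, τ = 150 × 2.98 = 447 N·m clockwise.
Net moment of existing loads = 447 N·m clockwise.
The block weighs 36.8 × 10 = 368 N and must supply an equal counterclockwise moment, so its lever arm about the knife-edge support is 447 / 368 = 1.21 m.
That puts it at 2.61 − 1.21 = 1.4 m from the left end.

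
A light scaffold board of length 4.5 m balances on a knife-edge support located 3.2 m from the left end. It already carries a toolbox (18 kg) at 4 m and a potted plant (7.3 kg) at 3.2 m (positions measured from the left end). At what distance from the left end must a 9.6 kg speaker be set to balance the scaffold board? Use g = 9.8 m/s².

Taking torques about the knife-edge support (at 3.2 m from the left end):
Toolbox: 18 × 9.8 = 176.4 N down at 4 m → arm 0.8 m, τ = 176.4 × 0.8 = 141.1 N·m clockwise.
Potted plant: acts at the knife-edge support, moment arm 0 → no torque.
Net moment of existing loads = 141.1 N·m clockwise.
The speaker weighs 9.6 × 9.8 = 94.08 N and must supply an equal counterclockwise moment, so its lever arm about the knife-edge support is 141.1 / 94.08 = 1.5 m.
That puts it at 3.2 − 1.5 = 1.7 m from the left end.

x ≈ 1.7 m from the left end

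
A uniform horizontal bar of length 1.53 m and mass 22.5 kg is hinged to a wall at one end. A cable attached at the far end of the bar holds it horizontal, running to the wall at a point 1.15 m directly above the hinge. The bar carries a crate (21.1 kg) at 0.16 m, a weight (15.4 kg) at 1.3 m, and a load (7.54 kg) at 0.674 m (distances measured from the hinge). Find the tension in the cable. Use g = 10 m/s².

T ≈ 497 N

Taking torques about the hinge:
Beam weight: 22.5 × 10 = 225 N down at 0.765 m → arm 0.765 m, τ = 225 × 0.765 = 172.1 N·m clockwise.
Crate: 21.1 × 10 = 211 N down at 0.16 m → arm 0.16 m, τ = 211 × 0.16 = 33.76 N·m clockwise.
Weight: 15.4 × 10 = 154 N down at 1.3 m → arm 1.3 m, τ = 154 × 1.3 = 200.2 N·m clockwise.
Load: 7.54 × 10 = 75.4 N down at 0.674 m → arm 0.674 m, τ = 75.4 × 0.674 = 50.82 N·m clockwise.
Total clockwise load moment = 456.9 N·m.
The cable tension T acts at 1.53 m; only its component perpendicular to the bar, T sinθ, produces torque. sinθ = h/√(h²+d²) = 1.15/√(1.15²+1.53²) = 0.6008.
Setting net torque to zero: T × 1.53 × 0.6008 = 456.9 → T = 456.9 / 0.9192 = 497 N.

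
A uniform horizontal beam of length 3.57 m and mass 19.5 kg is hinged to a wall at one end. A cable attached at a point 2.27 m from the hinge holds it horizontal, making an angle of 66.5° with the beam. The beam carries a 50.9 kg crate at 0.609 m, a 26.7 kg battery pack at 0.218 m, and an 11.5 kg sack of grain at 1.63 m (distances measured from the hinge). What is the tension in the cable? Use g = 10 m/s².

T ≈ 434 N

Sum moments about the hinge (the unknown hinge reaction has zero arm there).
Beam weight: 19.5 × 10 = 195 N down at 1.785 m → arm 1.785 m, τ = 195 × 1.785 = 348.1 N·m clockwise.
Crate: 50.9 × 10 = 509 N down at 0.609 m → arm 0.609 m, τ = 509 × 0.609 = 310 N·m clockwise.
Battery pack: 26.7 × 10 = 267 N down at 0.218 m → arm 0.218 m, τ = 267 × 0.218 = 58.21 N·m clockwise.
Sack of grain: 11.5 × 10 = 115 N down at 1.63 m → arm 1.63 m, τ = 115 × 1.63 = 187.4 N·m clockwise.
Total clockwise load moment = 903.7 N·m.
The cable tension T acts at 2.27 m; only its component perpendicular to the beam, T sinθ, produces torque. sin 66.5° = 0.9171.
Setting net torque to zero: T × 2.27 × 0.9171 = 903.7 → T = 903.7 / 2.082 = 434 N.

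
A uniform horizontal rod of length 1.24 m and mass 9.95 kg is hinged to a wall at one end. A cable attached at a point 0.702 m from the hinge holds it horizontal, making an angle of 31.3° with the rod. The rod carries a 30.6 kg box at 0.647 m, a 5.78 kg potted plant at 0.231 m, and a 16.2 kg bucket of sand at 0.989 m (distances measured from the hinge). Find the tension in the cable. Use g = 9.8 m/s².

Choose the hinge as the axis so the unknown hinge reaction has zero arm there.
Beam weight: 9.95 × 9.8 = 97.51 N down at 0.62 m → arm 0.62 m, τ = 97.51 × 0.62 = 60.46 N·m clockwise.
Box: 30.6 × 9.8 = 299.9 N down at 0.647 m → arm 0.647 m, τ = 299.9 × 0.647 = 194 N·m clockwise.
Potted plant: 5.78 × 9.8 = 56.64 N down at 0.231 m → arm 0.231 m, τ = 56.64 × 0.231 = 13.08 N·m clockwise.
Bucket of sand: 16.2 × 9.8 = 158.8 N down at 0.989 m → arm 0.989 m, τ = 158.8 × 0.989 = 157.1 N·m clockwise.
Total clockwise load moment = 424.6 N·m.
The cable tension T acts at 0.702 m; only its component perpendicular to the rod, T sinθ, produces torque. sin 31.3° = 0.5195.
For rotational equilibrium, T × 0.702 × 0.5195 = 424.6, so T = 424.6 / 0.3647 = 1160 N.

T ≈ 1160 N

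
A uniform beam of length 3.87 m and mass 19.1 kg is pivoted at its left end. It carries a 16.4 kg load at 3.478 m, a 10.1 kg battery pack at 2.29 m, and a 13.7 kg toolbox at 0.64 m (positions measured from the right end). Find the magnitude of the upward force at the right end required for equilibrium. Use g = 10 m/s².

Take moments about the left end.
Beam weight: 19.1 × 10 = 191 N down at 1.935 m → arm 1.935 m, τ = 191 × 1.935 = 369.6 N·m clockwise.
Load: 16.4 × 10 = 164 N down at 3.478 m → arm 0.392 m, τ = 164 × 0.392 = 64.29 N·m clockwise.
Battery pack: 10.1 × 10 = 101 N down at 2.29 m → arm 1.58 m, τ = 101 × 1.58 = 159.6 N·m clockwise.
Toolbox: 13.7 × 10 = 137 N down at 0.64 m → arm 3.23 m, τ = 137 × 3.23 = 442.5 N·m clockwise.
Net moment of the loads = 1036 N·m clockwise.
The upward force F acts at the right end, arm 3.87 m, giving F × 3.87 counterclockwise.
For rotational equilibrium, F × 3.87 = 1036, so F = 1036 / 3.87 = 268 N.

F ≈ 268 N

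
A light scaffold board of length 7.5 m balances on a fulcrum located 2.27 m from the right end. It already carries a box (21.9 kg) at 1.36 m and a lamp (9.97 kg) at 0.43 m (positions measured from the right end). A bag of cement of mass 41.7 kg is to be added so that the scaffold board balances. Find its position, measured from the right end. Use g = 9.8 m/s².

x ≈ 3.19 m from the right end

Choose the fulcrum (at 2.27 m from the right end) as the axis so the support reaction has zero arm there.
Box: 21.9 × 9.8 = 214.6 N down at 1.36 m → arm 0.91 m, τ = 214.6 × 0.91 = 195.3 N·m clockwise.
Lamp: 9.97 × 9.8 = 97.71 N down at 0.43 m → arm 1.84 m, τ = 97.71 × 1.84 = 179.8 N·m clockwise.
Net moment of existing loads = 375.1 N·m clockwise.
The bag of cement weighs 41.7 × 9.8 = 408.7 N and must supply an equal counterclockwise moment, so its lever arm about the fulcrum is 375.1 / 408.7 = 0.918 m.
That puts it at 2.27 + 0.918 = 3.19 m from the right end.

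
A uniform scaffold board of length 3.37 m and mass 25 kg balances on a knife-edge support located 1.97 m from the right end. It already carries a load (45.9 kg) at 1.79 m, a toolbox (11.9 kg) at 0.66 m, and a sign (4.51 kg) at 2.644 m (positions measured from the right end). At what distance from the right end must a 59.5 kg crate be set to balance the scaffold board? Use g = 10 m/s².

Sum moments about the knife-edge support (at 1.97 m from the right end) (the support reaction has zero arm there).
Beam weight: 25 × 10 = 250 N down at 1.685 m → arm 0.285 m, τ = 250 × 0.285 = 71.25 N·m clockwise.
Load: 45.9 × 10 = 459 N down at 1.79 m → arm 0.18 m, τ = 459 × 0.18 = 82.62 N·m clockwise.
Toolbox: 11.9 × 10 = 119 N down at 0.66 m → arm 1.31 m, τ = 119 × 1.31 = 155.9 N·m clockwise.
Sign: 4.51 × 10 = 45.1 N down at 2.644 m → arm 0.674 m, τ = 45.1 × 0.674 = 30.4 N·m counterclockwise.
Net moment of existing loads = 279.4 N·m clockwise.
The crate weighs 59.5 × 10 = 595 N and must supply an equal counterclockwise moment, so its lever arm about the knife-edge support is 279.4 / 595 = 0.47 m.
That puts it at 1.97 + 0.47 = 2.44 m from the right end.

x ≈ 2.44 m from the right end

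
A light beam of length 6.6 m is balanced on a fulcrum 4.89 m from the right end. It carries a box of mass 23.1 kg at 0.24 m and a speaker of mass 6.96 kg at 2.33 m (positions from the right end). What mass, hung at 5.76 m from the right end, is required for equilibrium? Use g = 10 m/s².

Choose the fulcrum (at 4.89 m from the right end) as the axis so the support reaction has zero arm there.
Box: 23.1 × 10 = 231 N down at 0.24 m → arm 4.65 m, τ = 231 × 4.65 = 1074 N·m clockwise.
Speaker: 6.96 × 10 = 69.6 N down at 2.33 m → arm 2.56 m, τ = 69.6 × 2.56 = 178.2 N·m clockwise.
Net moment of known loads = 1252 N·m clockwise.
An unknown mass m at 5.76 m has arm 0.87 m; its moment is m·g·0.87 counterclockwise.
Balancing moments: m × 10 × 0.87 = 1252, giving m = 1252 / (10 × 0.87) = 144 kg.

m ≈ 144 kg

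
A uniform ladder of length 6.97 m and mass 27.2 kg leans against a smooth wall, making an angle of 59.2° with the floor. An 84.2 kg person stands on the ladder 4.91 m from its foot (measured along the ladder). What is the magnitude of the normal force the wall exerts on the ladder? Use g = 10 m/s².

N_wall ≈ 435 N

Taking torques about the foot of the ladder:
Ladder weight 27.2×10 = 272 N acts at 3.485 m along the ladder; its horizontal arm is 3.485·cos59.2° = 1.784 m → τ = 485.2 N·m clockwise.
Person: 84.2×10 = 842 N at 4.91 m → arm 2.514 m → τ = 2117 N·m clockwise.
Wall normal N acts horizontally at the top; its moment arm is the height L sinθ = 6.97·sin59.2° = 5.987 m, counterclockwise.
Στ = 0 ⇒ N × 5.987 = 2602 ⇒ N = 435 N.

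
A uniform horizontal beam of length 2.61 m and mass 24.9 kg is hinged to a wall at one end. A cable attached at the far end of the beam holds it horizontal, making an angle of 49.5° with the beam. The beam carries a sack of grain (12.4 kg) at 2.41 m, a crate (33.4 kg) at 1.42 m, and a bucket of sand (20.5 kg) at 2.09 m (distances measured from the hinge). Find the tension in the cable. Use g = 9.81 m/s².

T ≈ 755 N

About the hinge:
Beam weight: 24.9 × 9.81 = 244.3 N down at 1.305 m → arm 1.305 m, τ = 244.3 × 1.305 = 318.8 N·m clockwise.
Sack of grain: 12.4 × 9.81 = 121.6 N down at 2.41 m → arm 2.41 m, τ = 121.6 × 2.41 = 293.1 N·m clockwise.
Crate: 33.4 × 9.81 = 327.7 N down at 1.42 m → arm 1.42 m, τ = 327.7 × 1.42 = 465.3 N·m clockwise.
Bucket of sand: 20.5 × 9.81 = 201.1 N down at 2.09 m → arm 2.09 m, τ = 201.1 × 2.09 = 420.3 N·m clockwise.
Total clockwise load moment = 1498 N·m.
The cable tension T acts at 2.61 m; only its component perpendicular to the beam, T sinθ, produces torque. sin 49.5° = 0.7604.
Στ = 0 ⇒ T × 2.61 × 0.7604 = 1498 ⇒ T = 1498 / 1.985 = 755 N.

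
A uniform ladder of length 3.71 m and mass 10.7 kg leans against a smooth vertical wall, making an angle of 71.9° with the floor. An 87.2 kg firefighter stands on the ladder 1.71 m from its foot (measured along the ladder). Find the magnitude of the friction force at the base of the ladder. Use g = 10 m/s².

Take moments about the foot of the ladder.
Ladder weight 10.7×10 = 107 N acts at 1.855 m along the ladder; its horizontal arm is 1.855·cos71.9° = 0.5763 m → τ = 61.66 N·m clockwise.
Firefighter: 87.2×10 = 872 N at 1.71 m → arm 0.5313 m → τ = 463.3 N·m clockwise.
Wall normal N acts horizontally at the top; its moment arm is the height L sinθ = 3.71·sin71.9° = 3.526 m, counterclockwise.
For rotational equilibrium, N × 3.526 = 525, so N = 149 N.
ΣFx = 0: friction at the foot balances the wall's push, so f = N_wall = 149 N.

f ≈ 149 N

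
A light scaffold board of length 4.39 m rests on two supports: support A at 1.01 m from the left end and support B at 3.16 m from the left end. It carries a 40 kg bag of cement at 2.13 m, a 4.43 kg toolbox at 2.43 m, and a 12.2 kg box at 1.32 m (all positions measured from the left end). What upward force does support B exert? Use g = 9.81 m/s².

R_B ≈ 250 N

Take moments about support A.
Bag of cement: 40 × 9.81 = 392.4 N down at 2.13 m → arm 1.12 m, τ = 392.4 × 1.12 = 439.5 N·m clockwise.
Toolbox: 4.43 × 9.81 = 43.46 N down at 2.43 m → arm 1.42 m, τ = 43.46 × 1.42 = 61.71 N·m clockwise.
Box: 12.2 × 9.81 = 119.7 N down at 1.32 m → arm 0.31 m, τ = 119.7 × 0.31 = 37.11 N·m clockwise.
Net load moment about support A = 538.3 N·m clockwise.
Reaction R at support B is upward at 3.16 m, arm 2.15 m → moment R × 2.15 counterclockwise.
Στ = 0 ⇒ R × 2.15 = 538.3 ⇒ R = 250 N.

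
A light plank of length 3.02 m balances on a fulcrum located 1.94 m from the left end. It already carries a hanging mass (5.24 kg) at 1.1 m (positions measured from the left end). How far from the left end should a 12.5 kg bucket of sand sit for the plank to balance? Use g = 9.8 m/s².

x ≈ 2.29 m from the left end

Take moments about the fulcrum (at 1.94 m from the left end).
Hanging mass: 5.24 × 9.8 = 51.35 N down at 1.1 m → arm 0.84 m, τ = 51.35 × 0.84 = 43.13 N·m counterclockwise.
Net moment of existing loads = 43.13 N·m counterclockwise.
The bucket of sand weighs 12.5 × 9.8 = 122.5 N and must supply an equal clockwise moment, so its lever arm about the fulcrum is 43.13 / 122.5 = 0.352 m.
That puts it at 1.94 + 0.352 = 2.29 m from the left end.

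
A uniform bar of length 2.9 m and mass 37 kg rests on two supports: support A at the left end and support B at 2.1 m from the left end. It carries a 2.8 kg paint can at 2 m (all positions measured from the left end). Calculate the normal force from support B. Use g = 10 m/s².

Take moments about support A.
Beam weight: 37 × 10 = 370 N down at 1.45 m → arm 1.45 m, τ = 370 × 1.45 = 536.5 N·m clockwise.
Paint can: 2.8 × 10 = 28 N down at 2 m → arm 2 m, τ = 28 × 2 = 56 N·m clockwise.
Net load moment about support A = 592.5 N·m clockwise.
Reaction R at support B is upward at 2.1 m, arm 2.1 m → moment R × 2.1 counterclockwise.
Balancing moments: R × 2.1 = 592.5, giving R = 282 N.

R_B ≈ 282 N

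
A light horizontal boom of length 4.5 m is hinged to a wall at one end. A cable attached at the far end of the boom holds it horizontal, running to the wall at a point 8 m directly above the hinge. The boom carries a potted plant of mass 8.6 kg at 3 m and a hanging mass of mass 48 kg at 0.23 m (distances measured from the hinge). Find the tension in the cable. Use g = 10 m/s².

Taking torques about the hinge:
Potted plant: 8.6 × 10 = 86 N down at 3 m → arm 3 m, τ = 86 × 3 = 258 N·m clockwise.
Hanging mass: 48 × 10 = 480 N down at 0.23 m → arm 0.23 m, τ = 480 × 0.23 = 110.4 N·m clockwise.
Total clockwise load moment = 368.4 N·m.
The cable tension T acts at 4.5 m; only its component perpendicular to the boom, T sinθ, produces torque. sinθ = h/√(h²+d²) = 8/√(8²+4.5²) = 0.8716.
For rotational equilibrium, T × 4.5 × 0.8716 = 368.4, so T = 368.4 / 3.922 = 93.9 N.

T ≈ 93.9 N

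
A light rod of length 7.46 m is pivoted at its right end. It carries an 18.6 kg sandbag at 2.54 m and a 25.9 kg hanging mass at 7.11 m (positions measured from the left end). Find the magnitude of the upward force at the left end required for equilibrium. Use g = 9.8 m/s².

Sum moments about the right end (the unknown pivot reaction has zero arm there).
Sandbag: 18.6 × 9.8 = 182.3 N down at 2.54 m → arm 4.92 m, τ = 182.3 × 4.92 = 896.9 N·m counterclockwise.
Hanging mass: 25.9 × 9.8 = 253.8 N down at 7.11 m → arm 0.35 m, τ = 253.8 × 0.35 = 88.83 N·m counterclockwise.
Net moment of the loads = 985.7 N·m counterclockwise.
The upward force F acts at the left end, arm 7.46 m, giving F × 7.46 clockwise.
Setting net torque to zero: F × 7.46 = 985.7 → F = 985.7 / 7.46 = 132 N.

F ≈ 132 N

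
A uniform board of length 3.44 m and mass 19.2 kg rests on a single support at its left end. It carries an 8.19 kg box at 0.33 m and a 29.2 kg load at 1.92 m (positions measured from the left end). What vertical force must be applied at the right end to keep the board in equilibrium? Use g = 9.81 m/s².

Choose the left end as the axis so the unknown pivot reaction has zero arm there.
Beam weight: 19.2 × 9.81 = 188.4 N down at 1.72 m → arm 1.72 m, τ = 188.4 × 1.72 = 324 N·m clockwise.
Box: 8.19 × 9.81 = 80.34 N down at 0.33 m → arm 0.33 m, τ = 80.34 × 0.33 = 26.51 N·m clockwise.
Load: 29.2 × 9.81 = 286.5 N down at 1.92 m → arm 1.92 m, τ = 286.5 × 1.92 = 550.1 N·m clockwise.
Net moment of the loads = 900.6 N·m clockwise.
The upward force F acts at the right end, arm 3.44 m, giving F × 3.44 counterclockwise.
Στ = 0 ⇒ F × 3.44 = 900.6 ⇒ F = 900.6 / 3.44 = 262 N.

F ≈ 262 N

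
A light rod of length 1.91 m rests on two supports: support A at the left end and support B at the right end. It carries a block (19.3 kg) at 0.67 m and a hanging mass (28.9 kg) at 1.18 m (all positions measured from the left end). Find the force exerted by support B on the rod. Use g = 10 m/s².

R_B ≈ 246 N

Take moments about support A.
Block: 19.3 × 10 = 193 N down at 0.67 m → arm 0.67 m, τ = 193 × 0.67 = 129.3 N·m clockwise.
Hanging mass: 28.9 × 10 = 289 N down at 1.18 m → arm 1.18 m, τ = 289 × 1.18 = 341 N·m clockwise.
Net load moment about support A = 470.3 N·m clockwise.
Reaction R at support B is upward at 1.91 m, arm 1.91 m → moment R × 1.91 counterclockwise.
Balancing moments: R × 1.91 = 470.3, giving R = 246 N.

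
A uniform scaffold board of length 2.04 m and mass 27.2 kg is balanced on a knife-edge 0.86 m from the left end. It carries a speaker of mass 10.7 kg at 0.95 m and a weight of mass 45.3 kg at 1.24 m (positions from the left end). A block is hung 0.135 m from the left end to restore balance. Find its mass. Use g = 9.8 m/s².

About the knife-edge (at 0.86 m from the left end):
Beam weight: 27.2 × 9.8 = 266.6 N down at 1.02 m → arm 0.16 m, τ = 266.6 × 0.16 = 42.66 N·m clockwise.
Speaker: 10.7 × 9.8 = 104.9 N down at 0.95 m → arm 0.09 m, τ = 104.9 × 0.09 = 9.441 N·m clockwise.
Weight: 45.3 × 9.8 = 443.9 N down at 1.24 m → arm 0.38 m, τ = 443.9 × 0.38 = 168.7 N·m clockwise.
Net moment of known loads = 220.8 N·m clockwise.
An unknown mass m at 0.135 m has arm 0.725 m; its moment is m·g·0.725 counterclockwise.
Setting net torque to zero: m × 9.8 × 0.725 = 220.8 → m = 220.8 / (9.8 × 0.725) = 31.1 kg.

m ≈ 31.1 kg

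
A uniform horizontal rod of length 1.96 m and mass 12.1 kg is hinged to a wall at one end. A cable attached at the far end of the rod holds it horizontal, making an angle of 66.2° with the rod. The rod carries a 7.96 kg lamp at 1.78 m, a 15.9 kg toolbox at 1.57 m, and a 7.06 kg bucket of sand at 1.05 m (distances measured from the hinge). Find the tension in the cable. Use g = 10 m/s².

Choose the hinge as the axis so the unknown hinge reaction has zero arm there.
Beam weight: 12.1 × 10 = 121 N down at 0.98 m → arm 0.98 m, τ = 121 × 0.98 = 118.6 N·m clockwise.
Lamp: 7.96 × 10 = 79.6 N down at 1.78 m → arm 1.78 m, τ = 79.6 × 1.78 = 141.7 N·m clockwise.
Toolbox: 15.9 × 10 = 159 N down at 1.57 m → arm 1.57 m, τ = 159 × 1.57 = 249.6 N·m clockwise.
Bucket of sand: 7.06 × 10 = 70.6 N down at 1.05 m → arm 1.05 m, τ = 70.6 × 1.05 = 74.13 N·m clockwise.
Total clockwise load moment = 584 N·m.
The cable tension T acts at 1.96 m; only its component perpendicular to the rod, T sinθ, produces torque. sin 66.2° = 0.915.
Setting net torque to zero: T × 1.96 × 0.915 = 584 → T = 584 / 1.793 = 326 N.

T ≈ 326 N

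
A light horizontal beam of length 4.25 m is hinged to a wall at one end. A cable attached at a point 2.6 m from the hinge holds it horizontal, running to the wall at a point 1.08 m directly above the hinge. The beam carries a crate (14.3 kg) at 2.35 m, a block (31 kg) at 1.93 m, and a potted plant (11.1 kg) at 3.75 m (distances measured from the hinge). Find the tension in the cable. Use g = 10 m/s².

T ≈ 1350 N

About the hinge:
Crate: 14.3 × 10 = 143 N down at 2.35 m → arm 2.35 m, τ = 143 × 2.35 = 336.1 N·m clockwise.
Block: 31 × 10 = 310 N down at 1.93 m → arm 1.93 m, τ = 310 × 1.93 = 598.3 N·m clockwise.
Potted plant: 11.1 × 10 = 111 N down at 3.75 m → arm 3.75 m, τ = 111 × 3.75 = 416.2 N·m clockwise.
Total clockwise load moment = 1351 N·m.
The cable tension T acts at 2.6 m; only its component perpendicular to the beam, T sinθ, produces torque. sinθ = h/√(h²+d²) = 1.08/√(1.08²+2.6²) = 0.3836.
Στ = 0 ⇒ T × 2.6 × 0.3836 = 1351 ⇒ T = 1351 / 0.9974 = 1350 N.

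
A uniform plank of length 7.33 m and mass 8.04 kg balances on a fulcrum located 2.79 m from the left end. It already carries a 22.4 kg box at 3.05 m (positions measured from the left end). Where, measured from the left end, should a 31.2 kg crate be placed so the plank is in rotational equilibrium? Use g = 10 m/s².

Taking torques about the fulcrum (at 2.79 m from the left end):
Beam weight: 8.04 × 10 = 80.4 N down at 3.665 m → arm 0.875 m, τ = 80.4 × 0.875 = 70.35 N·m clockwise.
Box: 22.4 × 10 = 224 N down at 3.05 m → arm 0.26 m, τ = 224 × 0.26 = 58.24 N·m clockwise.
Net moment of existing loads = 128.6 N·m clockwise.
The crate weighs 31.2 × 10 = 312 N and must supply an equal counterclockwise moment, so its lever arm about the fulcrum is 128.6 / 312 = 0.412 m.
That puts it at 2.79 − 0.412 = 2.38 m from the left end.

x ≈ 2.38 m from the left end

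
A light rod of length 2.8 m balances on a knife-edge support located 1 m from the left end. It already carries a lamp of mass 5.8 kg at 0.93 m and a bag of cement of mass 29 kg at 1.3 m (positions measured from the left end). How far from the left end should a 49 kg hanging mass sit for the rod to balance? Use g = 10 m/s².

x ≈ 0.831 m from the left end

About the knife-edge support (at 1 m from the left end):
Lamp: 5.8 × 10 = 58 N down at 0.93 m → arm 0.07 m, τ = 58 × 0.07 = 4.06 N·m counterclockwise.
Bag of cement: 29 × 10 = 290 N down at 1.3 m → arm 0.3 m, τ = 290 × 0.3 = 87 N·m clockwise.
Net moment of existing loads = 82.94 N·m clockwise.
The hanging mass weighs 49 × 10 = 490 N and must supply an equal counterclockwise moment, so its lever arm about the knife-edge support is 82.94 / 490 = 0.169 m.
That puts it at 1 − 0.169 = 0.831 m from the left end.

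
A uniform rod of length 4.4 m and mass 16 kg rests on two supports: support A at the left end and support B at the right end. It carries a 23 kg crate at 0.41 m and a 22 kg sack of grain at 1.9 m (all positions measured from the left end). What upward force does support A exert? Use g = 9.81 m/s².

R_A ≈ 406 N

Choose support B as the axis so its reaction then has zero moment arm.
Beam weight: 16 × 9.81 = 157 N down at 2.2 m → arm 2.2 m, τ = 157 × 2.2 = 345.4 N·m counterclockwise.
Crate: 23 × 9.81 = 225.6 N down at 0.41 m → arm 3.99 m, τ = 225.6 × 3.99 = 900.1 N·m counterclockwise.
Sack of grain: 22 × 9.81 = 215.8 N down at 1.9 m → arm 2.5 m, τ = 215.8 × 2.5 = 539.5 N·m counterclockwise.
Net load moment about support B = 1785 N·m counterclockwise.
Reaction R at support A is upward at 0 m, arm 4.4 m → moment R × 4.4 clockwise.
For rotational equilibrium, R × 4.4 = 1785, so R = 406 N.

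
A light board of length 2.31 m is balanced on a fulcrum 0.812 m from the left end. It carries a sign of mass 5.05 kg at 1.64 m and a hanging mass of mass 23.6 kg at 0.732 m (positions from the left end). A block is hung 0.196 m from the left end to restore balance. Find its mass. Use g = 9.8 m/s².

Take moments about the fulcrum (at 0.812 m from the left end).
Sign: 5.05 × 9.8 = 49.49 N down at 1.64 m → arm 0.828 m, τ = 49.49 × 0.828 = 40.98 N·m clockwise.
Hanging mass: 23.6 × 9.8 = 231.3 N down at 0.732 m → arm 0.08 m, τ = 231.3 × 0.08 = 18.5 N·m counterclockwise.
Net moment of known loads = 22.48 N·m clockwise.
An unknown mass m at 0.196 m has arm 0.616 m; its moment is m·g·0.616 counterclockwise.
Balancing moments: m × 9.8 × 0.616 = 22.48, giving m = 22.48 / (9.8 × 0.616) = 3.72 kg.

m ≈ 3.72 kg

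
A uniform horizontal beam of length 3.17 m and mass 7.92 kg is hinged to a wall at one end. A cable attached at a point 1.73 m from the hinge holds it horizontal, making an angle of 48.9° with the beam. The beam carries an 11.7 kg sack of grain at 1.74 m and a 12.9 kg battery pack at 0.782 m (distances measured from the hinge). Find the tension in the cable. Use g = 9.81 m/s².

T ≈ 324 N

Take moments about the hinge.
Beam weight: 7.92 × 9.81 = 77.7 N down at 1.585 m → arm 1.585 m, τ = 77.7 × 1.585 = 123.2 N·m clockwise.
Sack of grain: 11.7 × 9.81 = 114.8 N down at 1.74 m → arm 1.74 m, τ = 114.8 × 1.74 = 199.8 N·m clockwise.
Battery pack: 12.9 × 9.81 = 126.5 N down at 0.782 m → arm 0.782 m, τ = 126.5 × 0.782 = 98.92 N·m clockwise.
Total clockwise load moment = 421.9 N·m.
The cable tension T acts at 1.73 m; only its component perpendicular to the beam, T sinθ, produces torque. sin 48.9° = 0.7536.
Setting net torque to zero: T × 1.73 × 0.7536 = 421.9 → T = 421.9 / 1.304 = 324 N.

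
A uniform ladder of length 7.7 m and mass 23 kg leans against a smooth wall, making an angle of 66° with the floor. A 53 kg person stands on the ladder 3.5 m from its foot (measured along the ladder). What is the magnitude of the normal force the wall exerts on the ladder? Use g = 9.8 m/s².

Taking torques about the foot of the ladder:
Ladder weight 23×9.8 = 225.4 N acts at 3.85 m along the ladder; its horizontal arm is 3.85·cos66° = 1.566 m → τ = 353 N·m clockwise.
Person: 53×9.8 = 519.4 N at 3.5 m → arm 1.424 m → τ = 739.6 N·m clockwise.
Wall normal N acts horizontally at the top; its moment arm is the height L sinθ = 7.7·sin66° = 7.034 m, counterclockwise.
Στ = 0 ⇒ N × 7.034 = 1093 ⇒ N = 155 N.

N_wall ≈ 155 N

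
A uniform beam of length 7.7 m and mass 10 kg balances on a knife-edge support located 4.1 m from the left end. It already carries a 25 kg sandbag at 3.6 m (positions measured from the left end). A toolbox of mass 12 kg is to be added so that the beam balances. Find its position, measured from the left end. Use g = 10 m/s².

x ≈ 5.35 m from the left end

Take moments about the knife-edge support (at 4.1 m from the left end).
Beam weight: 10 × 10 = 100 N down at 3.85 m → arm 0.25 m, τ = 100 × 0.25 = 25 N·m counterclockwise.
Sandbag: 25 × 10 = 250 N down at 3.6 m → arm 0.5 m, τ = 250 × 0.5 = 125 N·m counterclockwise.
Net moment of existing loads = 150 N·m counterclockwise.
The toolbox weighs 12 × 10 = 120 N and must supply an equal clockwise moment, so its lever arm about the knife-edge support is 150 / 120 = 1.25 m.
That puts it at 4.1 + 1.25 = 5.35 m from the left end.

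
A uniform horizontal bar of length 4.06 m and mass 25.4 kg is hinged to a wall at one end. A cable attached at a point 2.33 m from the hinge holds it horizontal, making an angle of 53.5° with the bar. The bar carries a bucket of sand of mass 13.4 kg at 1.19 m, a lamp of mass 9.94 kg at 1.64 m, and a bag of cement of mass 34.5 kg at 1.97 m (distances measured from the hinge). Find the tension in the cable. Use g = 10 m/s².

T ≈ 810 N

Sum moments about the hinge (the unknown hinge reaction has zero arm there).
Beam weight: 25.4 × 10 = 254 N down at 2.03 m → arm 2.03 m, τ = 254 × 2.03 = 515.6 N·m clockwise.
Bucket of sand: 13.4 × 10 = 134 N down at 1.19 m → arm 1.19 m, τ = 134 × 1.19 = 159.5 N·m clockwise.
Lamp: 9.94 × 10 = 99.4 N down at 1.64 m → arm 1.64 m, τ = 99.4 × 1.64 = 163 N·m clockwise.
Bag of cement: 34.5 × 10 = 345 N down at 1.97 m → arm 1.97 m, τ = 345 × 1.97 = 679.6 N·m clockwise.
Total clockwise load moment = 1518 N·m.
The cable tension T acts at 2.33 m; only its component perpendicular to the bar, T sinθ, produces torque. sin 53.5° = 0.8039.
Στ = 0 ⇒ T × 2.33 × 0.8039 = 1518 ⇒ T = 1518 / 1.873 = 810 N.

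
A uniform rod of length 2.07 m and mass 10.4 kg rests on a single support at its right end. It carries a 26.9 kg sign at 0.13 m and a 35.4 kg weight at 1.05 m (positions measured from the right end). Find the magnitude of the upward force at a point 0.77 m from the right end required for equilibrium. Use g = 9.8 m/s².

F ≈ 655 N

Choose the right end as the axis so the unknown pivot reaction has zero arm there.
Beam weight: 10.4 × 9.8 = 101.9 N down at 1.035 m → arm 1.035 m, τ = 101.9 × 1.035 = 105.5 N·m counterclockwise.
Sign: 26.9 × 9.8 = 263.6 N down at 0.13 m → arm 0.13 m, τ = 263.6 × 0.13 = 34.27 N·m counterclockwise.
Weight: 35.4 × 9.8 = 346.9 N down at 1.05 m → arm 1.05 m, τ = 346.9 × 1.05 = 364.2 N·m counterclockwise.
Net moment of the loads = 504 N·m counterclockwise.
The upward force F acts at a point 0.77 m from the right end, arm 0.77 m, giving F × 0.77 clockwise.
Setting net torque to zero: F × 0.77 = 504 → F = 504 / 0.77 = 655 N.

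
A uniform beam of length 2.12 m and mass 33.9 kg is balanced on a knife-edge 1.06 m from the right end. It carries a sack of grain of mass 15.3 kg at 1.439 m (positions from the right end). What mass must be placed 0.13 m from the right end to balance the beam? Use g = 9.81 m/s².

m ≈ 6.24 kg

Taking torques about the knife-edge (at 1.06 m from the right end):
Beam weight: acts at the knife-edge, moment arm 0 → no torque.
Sack of grain: 15.3 × 9.81 = 150.1 N down at 1.439 m → arm 0.379 m, τ = 150.1 × 0.379 = 56.89 N·m counterclockwise.
Net moment of known loads = 56.89 N·m counterclockwise.
An unknown mass m at 0.13 m has arm 0.93 m; its moment is m·g·0.93 clockwise.
For rotational equilibrium, m × 9.81 × 0.93 = 56.89, so m = 56.89 / (9.81 × 0.93) = 6.24 kg.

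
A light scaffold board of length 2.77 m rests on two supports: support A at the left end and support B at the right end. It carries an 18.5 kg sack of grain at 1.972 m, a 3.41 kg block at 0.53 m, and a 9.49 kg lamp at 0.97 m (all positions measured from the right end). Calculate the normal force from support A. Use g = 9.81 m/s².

R_A ≈ 168 N

Taking torques about support B:
Sack of grain: 18.5 × 9.81 = 181.5 N down at 1.972 m → arm 1.972 m, τ = 181.5 × 1.972 = 357.9 N·m counterclockwise.
Block: 3.41 × 9.81 = 33.45 N down at 0.53 m → arm 0.53 m, τ = 33.45 × 0.53 = 17.73 N·m counterclockwise.
Lamp: 9.49 × 9.81 = 93.1 N down at 0.97 m → arm 0.97 m, τ = 93.1 × 0.97 = 90.31 N·m counterclockwise.
Net load moment about support B = 465.9 N·m counterclockwise.
Reaction R at support A is upward at 2.77 m, arm 2.77 m → moment R × 2.77 clockwise.
For rotational equilibrium, R × 2.77 = 465.9, so R = 168 N.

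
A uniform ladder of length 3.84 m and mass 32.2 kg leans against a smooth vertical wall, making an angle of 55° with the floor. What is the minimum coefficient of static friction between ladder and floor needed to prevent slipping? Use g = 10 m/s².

About the foot of the ladder:
Ladder weight 32.2×10 = 322 N acts at 1.92 m along the ladder; its horizontal arm is 1.92·cos55° = 1.101 m → τ = 354.5 N·m clockwise.
Wall normal N acts horizontally at the top; its moment arm is the height L sinθ = 3.84·sin55° = 3.146 m, counterclockwise.
Setting net torque to zero: N × 3.146 = 354.5 → N = 112.7 N.
ΣFx = 0 ⇒ f = N_wall = 112.7 N. ΣFy = 0 ⇒ N_floor = 322 N.
μ_min = f / N_floor = 112.7 / 322 = 0.35.

μ_min ≈ 0.35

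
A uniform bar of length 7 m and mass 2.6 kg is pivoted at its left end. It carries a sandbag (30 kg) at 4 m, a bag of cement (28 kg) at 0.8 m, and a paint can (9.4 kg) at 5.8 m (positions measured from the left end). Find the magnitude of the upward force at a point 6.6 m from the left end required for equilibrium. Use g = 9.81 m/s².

Sum moments about the left end (the unknown pivot reaction has zero arm there).
Beam weight: 2.6 × 9.81 = 25.51 N down at 3.5 m → arm 3.5 m, τ = 25.51 × 3.5 = 89.29 N·m clockwise.
Sandbag: 30 × 9.81 = 294.3 N down at 4 m → arm 4 m, τ = 294.3 × 4 = 1177 N·m clockwise.
Bag of cement: 28 × 9.81 = 274.7 N down at 0.8 m → arm 0.8 m, τ = 274.7 × 0.8 = 219.8 N·m clockwise.
Paint can: 9.4 × 9.81 = 92.21 N down at 5.8 m → arm 5.8 m, τ = 92.21 × 5.8 = 534.8 N·m clockwise.
Net moment of the loads = 2021 N·m clockwise.
The upward force F acts at a point 6.6 m from the left end, arm 6.6 m, giving F × 6.6 counterclockwise.
Balancing moments: F × 6.6 = 2021, giving F = 2021 / 6.6 = 306 N.

F ≈ 306 N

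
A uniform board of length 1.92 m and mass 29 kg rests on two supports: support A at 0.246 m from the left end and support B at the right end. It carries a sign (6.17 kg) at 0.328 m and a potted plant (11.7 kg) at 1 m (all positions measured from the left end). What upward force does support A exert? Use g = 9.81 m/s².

About support B:
Beam weight: 29 × 9.81 = 284.5 N down at 0.96 m → arm 0.96 m, τ = 284.5 × 0.96 = 273.1 N·m counterclockwise.
Sign: 6.17 × 9.81 = 60.53 N down at 0.328 m → arm 1.592 m, τ = 60.53 × 1.592 = 96.36 N·m counterclockwise.
Potted plant: 11.7 × 9.81 = 114.8 N down at 1 m → arm 0.92 m, τ = 114.8 × 0.92 = 105.6 N·m counterclockwise.
Net load moment about support B = 475.1 N·m counterclockwise.
Reaction R at support A is upward at 0.246 m, arm 1.674 m → moment R × 1.674 clockwise.
Balancing moments: R × 1.674 = 475.1, giving R = 284 N.

R_A ≈ 284 N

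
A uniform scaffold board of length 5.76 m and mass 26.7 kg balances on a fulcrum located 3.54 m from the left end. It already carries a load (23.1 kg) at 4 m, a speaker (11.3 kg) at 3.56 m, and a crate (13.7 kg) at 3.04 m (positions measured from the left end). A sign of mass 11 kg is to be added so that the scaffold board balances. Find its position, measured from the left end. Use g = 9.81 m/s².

x ≈ 4.78 m from the left end

Choose the fulcrum (at 3.54 m from the left end) as the axis so the support reaction has zero arm there.
Beam weight: 26.7 × 9.81 = 261.9 N down at 2.88 m → arm 0.66 m, τ = 261.9 × 0.66 = 172.9 N·m counterclockwise.
Load: 23.1 × 9.81 = 226.6 N down at 4 m → arm 0.46 m, τ = 226.6 × 0.46 = 104.2 N·m clockwise.
Speaker: 11.3 × 9.81 = 110.9 N down at 3.56 m → arm 0.02 m, τ = 110.9 × 0.02 = 2.218 N·m clockwise.
Crate: 13.7 × 9.81 = 134.4 N down at 3.04 m → arm 0.5 m, τ = 134.4 × 0.5 = 67.2 N·m counterclockwise.
Net moment of existing loads = 133.7 N·m counterclockwise.
The sign weighs 11 × 9.81 = 107.9 N and must supply an equal clockwise moment, so its lever arm about the fulcrum is 133.7 / 107.9 = 1.24 m.
That puts it at 3.54 + 1.24 = 4.78 m from the left end.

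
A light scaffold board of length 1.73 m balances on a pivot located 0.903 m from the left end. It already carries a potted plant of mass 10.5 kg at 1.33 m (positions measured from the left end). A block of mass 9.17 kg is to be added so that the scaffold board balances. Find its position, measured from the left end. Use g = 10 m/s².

x ≈ 0.414 m from the left end

Taking torques about the pivot (at 0.903 m from the left end):
Potted plant: 10.5 × 10 = 105 N down at 1.33 m → arm 0.427 m, τ = 105 × 0.427 = 44.84 N·m clockwise.
Net moment of existing loads = 44.84 N·m clockwise.
The block weighs 9.17 × 10 = 91.7 N and must supply an equal counterclockwise moment, so its lever arm about the pivot is 44.84 / 91.7 = 0.489 m.
That puts it at 0.903 − 0.489 = 0.414 m from the left end.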